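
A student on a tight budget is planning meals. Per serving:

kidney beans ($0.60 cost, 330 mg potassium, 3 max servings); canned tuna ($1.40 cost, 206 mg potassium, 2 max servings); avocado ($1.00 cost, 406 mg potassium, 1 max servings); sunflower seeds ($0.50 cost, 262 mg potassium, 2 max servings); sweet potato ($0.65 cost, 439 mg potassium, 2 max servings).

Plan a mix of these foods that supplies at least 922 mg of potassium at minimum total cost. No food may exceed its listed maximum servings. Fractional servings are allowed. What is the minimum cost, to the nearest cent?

Cost per mg of potassium: sweet potato $0.0015, kidney beans $0.0018, sunflower seeds $0.0019, avocado $0.0025, canned tuna $0.0068.
Take 2 servings of sweet potato: +878.0 mg potassium for $1.30 (total $1.30, still need 44.0 mg).
Take 0.1333 servings of kidney beans: +44.0 mg potassium for $0.08 (total $1.38, still need 0.0 mg).
Filling from the cheapest source first is optimal under one linear minimum: $1.38.

$1.38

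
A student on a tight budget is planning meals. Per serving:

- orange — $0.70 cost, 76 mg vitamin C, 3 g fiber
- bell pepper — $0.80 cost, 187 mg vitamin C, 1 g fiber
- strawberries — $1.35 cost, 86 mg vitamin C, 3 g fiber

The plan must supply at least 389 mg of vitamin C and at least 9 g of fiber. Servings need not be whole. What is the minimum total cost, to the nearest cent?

The cheapest plan sits at a corner of the feasible region — with two constraints it uses at most two foods.
orange only: max(389/76, 9/3) = 5.118 servings → $3.58.
bell pepper only: max(389/187, 9/1) = 9 servings → $7.20.
strawberries only: max(389/86, 9/3) = 4.523 servings → $6.11.
orange + bell pepper with both tight: 2.668 servings and 0.9959 servings → $2.66.
orange + strawberries: the both-tight solution has a negative serving — not a feasible corner.
bell pepper + strawberries with both tight: 0.8274 servings and 2.724 servings → $4.34.
Cheapest feasible corner: $2.66.

$2.66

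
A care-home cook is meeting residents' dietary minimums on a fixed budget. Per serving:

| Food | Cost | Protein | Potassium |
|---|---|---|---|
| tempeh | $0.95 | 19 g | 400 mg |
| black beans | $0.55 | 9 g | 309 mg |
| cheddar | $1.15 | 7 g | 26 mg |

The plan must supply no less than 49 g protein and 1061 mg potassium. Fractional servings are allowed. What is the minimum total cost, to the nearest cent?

$2.47

tempeh only: max(49/19, 1061/400) = 2.652 servings → $2.52.
black beans only: max(49/9, 1061/309) = 5.444 servings → $2.99.
cheddar only: max(49/7, 1061/26) = 40.81 servings → $46.93.
tempeh + black beans with both tight: 2.462 servings and 0.2461 servings → $2.47.
tempeh + cheddar: intersection lies outside the first quadrant.
black beans + cheddar with both tight: 3.19 servings and 2.899 servings → $5.09.
So the least-cost plan costs $2.47.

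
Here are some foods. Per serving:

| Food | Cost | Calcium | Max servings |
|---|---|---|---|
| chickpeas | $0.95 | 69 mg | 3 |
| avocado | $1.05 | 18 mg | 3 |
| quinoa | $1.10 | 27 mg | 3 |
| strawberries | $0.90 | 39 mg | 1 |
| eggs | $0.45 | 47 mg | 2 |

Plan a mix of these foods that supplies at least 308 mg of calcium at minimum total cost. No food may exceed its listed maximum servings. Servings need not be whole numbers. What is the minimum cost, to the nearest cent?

$3.91

Cost per mg of calcium: eggs $0.0096, chickpeas $0.0138, strawberries $0.0231, quinoa $0.0407, avocado $0.0583.
Take 2 servings of eggs: +94.0 mg calcium for $0.90 (total $0.90, still need 214.0 mg).
Take 3 servings of chickpeas: +207.0 mg calcium for $2.85 (total $3.75, still need 7.0 mg).
Take 0.1795 servings of strawberries: +7.0 mg calcium for $0.16 (total $3.91, still need 0.0 mg).
Filling from the cheapest source first is optimal under one linear minimum: $3.91.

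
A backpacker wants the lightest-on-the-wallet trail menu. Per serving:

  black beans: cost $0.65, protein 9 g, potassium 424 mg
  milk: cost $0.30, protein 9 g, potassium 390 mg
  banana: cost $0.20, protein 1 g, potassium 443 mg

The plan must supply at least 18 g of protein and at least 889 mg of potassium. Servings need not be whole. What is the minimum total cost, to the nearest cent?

For a min-cost LP with two ≥-constraints, a basic feasible solution has at most two positive variables.
black beans only: max(18/9, 889/424) = 2.097 servings → $1.36.
milk only: max(18/9, 889/390) = 2.279 servings → $0.68.
banana only: max(18/1, 889/443) = 18 servings → $3.60.
black beans + milk with both targets exact would need a negative amount; discard.
black beans + banana with both tight: 1.988 servings and 0.1036 servings → $1.31.
milk + banana with both tight: 1.97 servings and 0.2727 servings → $0.65.
Cheapest feasible corner: $0.65.

$0.65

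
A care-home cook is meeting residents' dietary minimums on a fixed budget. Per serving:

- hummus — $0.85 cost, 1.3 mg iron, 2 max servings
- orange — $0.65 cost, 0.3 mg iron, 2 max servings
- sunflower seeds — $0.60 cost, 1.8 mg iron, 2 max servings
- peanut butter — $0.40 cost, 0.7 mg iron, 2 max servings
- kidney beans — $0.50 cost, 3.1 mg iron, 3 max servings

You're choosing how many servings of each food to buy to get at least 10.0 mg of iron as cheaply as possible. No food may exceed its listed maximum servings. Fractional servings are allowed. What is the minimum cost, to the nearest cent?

Cost per mg of iron: kidney beans $0.1613, sunflower seeds $0.3333, peanut butter $0.5714, hummus $0.6538, orange $2.1667.
Take 3 servings of kidney beans: +9.3 mg iron for $1.50 (total $1.50, still need 0.7 mg).
Take 0.3889 servings of sunflower seeds: +0.7 mg iron for $0.23 (total $1.73, still need 0.0 mg).
Filling from the cheapest source first is optimal under one linear minimum: $1.73.

$1.73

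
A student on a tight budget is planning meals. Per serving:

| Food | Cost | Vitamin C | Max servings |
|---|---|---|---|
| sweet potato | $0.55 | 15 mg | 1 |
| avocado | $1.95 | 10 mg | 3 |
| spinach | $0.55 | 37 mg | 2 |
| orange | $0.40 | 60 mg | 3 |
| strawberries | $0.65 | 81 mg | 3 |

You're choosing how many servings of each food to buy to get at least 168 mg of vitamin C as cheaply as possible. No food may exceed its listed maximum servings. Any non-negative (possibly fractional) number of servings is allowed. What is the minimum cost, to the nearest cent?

Cost per mg of vitamin C: orange $0.0067, strawberries $0.0080, spinach $0.0149, sweet potato $0.0367, avocado $0.1950.
Take 2.8 servings of orange: +168.0 mg vitamin C for $1.12 (total $1.12, still need 0.0 mg).
Greedy by cheapest-per-mg is optimal for a single linear constraint, so the minimum cost is $1.12.

$1.12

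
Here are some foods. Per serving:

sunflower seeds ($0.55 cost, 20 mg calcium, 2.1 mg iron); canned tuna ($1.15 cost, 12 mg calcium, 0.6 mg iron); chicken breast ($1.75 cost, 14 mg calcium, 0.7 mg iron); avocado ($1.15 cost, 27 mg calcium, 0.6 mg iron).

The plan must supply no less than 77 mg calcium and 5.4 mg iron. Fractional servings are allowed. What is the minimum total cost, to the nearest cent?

$2.12

The cheapest plan sits at a corner of the feasible region — with two constraints it uses at most two foods.
sunflower seeds only: max(77/20, 5.4/2.1) = 3.85 servings → $2.12.
canned tuna only: max(77/12, 5.4/0.6) = 9 servings → $10.35.
chicken breast only: max(77/14, 5.4/0.7) = 7.714 servings → $13.50.
avocado only: max(77/27, 5.4/0.6) = 9 servings → $10.35.
sunflower seeds + canned tuna with both tight: 1.409 servings and 4.068 servings → $5.45.
sunflower seeds + chicken breast with both tight: 1.409 servings and 3.487 servings → $6.88.
sunflower seeds + avocado with both tight: 2.228 servings and 1.201 servings → $2.61.
canned tuna + chicken breast (both tight): parallel constraints — no distinct corner.
canned tuna + avocado with both targets exact would need a negative amount; discard.
chicken breast + avocado with both targets exact would need a negative amount; discard.
The minimum over all feasible corners is $2.12.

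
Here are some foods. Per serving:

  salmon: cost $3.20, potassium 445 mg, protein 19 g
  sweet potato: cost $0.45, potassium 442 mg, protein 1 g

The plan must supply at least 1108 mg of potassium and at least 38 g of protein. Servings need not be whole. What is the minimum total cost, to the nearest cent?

$6.55

A basic optimal solution has at most two foods positive. Try each food alone and each pair with both targets met exactly.
salmon only: max(1108/445, 38/19) = 2.49 servings → $7.97.
sweet potato only: max(1108/442, 38/1) = 38 servings → $17.10.
salmon + sweet potato with both tight: 1.973 servings and 0.5208 servings → $6.55.
So the least-cost plan costs $6.55.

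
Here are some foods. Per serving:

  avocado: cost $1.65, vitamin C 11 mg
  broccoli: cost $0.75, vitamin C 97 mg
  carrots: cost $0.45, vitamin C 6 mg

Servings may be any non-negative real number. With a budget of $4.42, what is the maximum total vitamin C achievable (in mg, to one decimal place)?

Vitamin C per dollar: broccoli 129.3, carrots 13.33, avocado 6.667.
With no serving limits, spend the whole cost allowance on broccoli: $4.42 / $0.75 × 97 mg = 571.7 mg.

571.7 mg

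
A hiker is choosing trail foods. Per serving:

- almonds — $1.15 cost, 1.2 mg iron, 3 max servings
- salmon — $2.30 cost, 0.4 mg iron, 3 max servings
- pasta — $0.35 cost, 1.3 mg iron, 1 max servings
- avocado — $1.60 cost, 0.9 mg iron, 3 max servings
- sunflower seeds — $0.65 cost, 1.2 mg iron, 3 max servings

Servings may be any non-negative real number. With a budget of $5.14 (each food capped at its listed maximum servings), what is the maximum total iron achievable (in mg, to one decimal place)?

Iron per dollar: pasta 3.714, sunflower seeds 1.846, almonds 1.043, avocado 0.5625, salmon 0.1739.
Take 1 serving of pasta: spends $0.35, +1.3 mg iron (running total 1.3 mg).
Take 3 servings of sunflower seeds: spends $1.95, +3.6 mg iron (running total 4.9 mg).
Take 2.47 servings of almonds: spends $2.84, +3.0 mg iron (running total 7.9 mg).
Greedy by best ratio exhausts the cost allowance optimally: 7.9 mg.

7.9 mg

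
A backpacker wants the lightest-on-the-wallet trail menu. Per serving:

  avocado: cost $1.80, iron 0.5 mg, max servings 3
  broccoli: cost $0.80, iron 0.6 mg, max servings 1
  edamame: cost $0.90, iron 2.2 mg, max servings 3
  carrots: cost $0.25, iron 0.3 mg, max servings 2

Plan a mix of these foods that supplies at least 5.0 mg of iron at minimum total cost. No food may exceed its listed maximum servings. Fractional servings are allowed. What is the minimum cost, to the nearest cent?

Cost per mg of iron: edamame $0.4091, carrots $0.8333, broccoli $1.3333, avocado $3.6000.
Take 2.273 servings of edamame: +5.0 mg iron for $2.05 (total $2.05, still need 0.0 mg).
Greedy by cheapest-per-mg is optimal for a single linear constraint, so the minimum cost is $2.05.

$2.05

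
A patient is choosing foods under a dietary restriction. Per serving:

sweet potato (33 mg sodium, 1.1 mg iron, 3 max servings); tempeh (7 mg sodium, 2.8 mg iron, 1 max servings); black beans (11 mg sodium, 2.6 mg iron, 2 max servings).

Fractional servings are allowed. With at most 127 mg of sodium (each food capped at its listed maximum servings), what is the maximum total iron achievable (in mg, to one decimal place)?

11.3 mg

Iron per mg sodium: tempeh 0.4, black beans 0.2364, sweet potato 0.03333.
Take 1 serving of tempeh: uses 7 mg sodium, +2.8 mg iron (running total 2.8 mg).
Take 2 servings of black beans: uses 22 mg sodium, +5.2 mg iron (running total 8.0 mg).
Take 2.97 servings of sweet potato: uses 98 mg sodium, +3.3 mg iron (running total 11.3 mg).
Filling greedily by iron-per-mg sodium is optimal for one linear limit, giving 11.3 mg.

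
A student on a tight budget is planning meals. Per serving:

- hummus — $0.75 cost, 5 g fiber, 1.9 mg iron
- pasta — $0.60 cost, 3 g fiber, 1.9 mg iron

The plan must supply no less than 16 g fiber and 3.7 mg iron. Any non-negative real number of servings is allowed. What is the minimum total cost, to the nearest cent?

$2.40

An LP optimum is at a vertex; with two nutrient constraints at most two foods are used. Check each candidate.
hummus only: max(16/5, 3.7/1.9) = 3.2 servings → $2.40.
pasta only: max(16/3, 3.7/1.9) = 5.333 servings → $3.20.
hummus + pasta: intersection lies outside the first quadrant.
So the least-cost plan costs $2.40.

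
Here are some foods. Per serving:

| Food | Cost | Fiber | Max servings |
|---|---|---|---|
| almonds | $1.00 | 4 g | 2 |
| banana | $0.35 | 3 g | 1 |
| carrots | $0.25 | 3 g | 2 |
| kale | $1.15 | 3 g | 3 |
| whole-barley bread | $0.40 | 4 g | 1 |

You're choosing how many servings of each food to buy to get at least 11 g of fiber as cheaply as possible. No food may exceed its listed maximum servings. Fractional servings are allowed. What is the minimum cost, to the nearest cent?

$1.02

Cost per g of fiber: carrots $0.0833, whole-barley bread $0.1000, banana $0.1167, almonds $0.2500, kale $0.3833.
Take 2 servings of carrots: +6.0 g fiber for $0.50 (total $0.50, still need 5.0 g).
Take 1 serving of whole-barley bread: +4.0 g fiber for $0.40 (total $0.90, still need 1.0 g).
Take 0.3333 servings of banana: +1.0 g fiber for $0.12 (total $1.02, still need 0.0 g).
Greedy by cheapest-per-g is optimal for a single linear constraint, so the minimum cost is $1.02.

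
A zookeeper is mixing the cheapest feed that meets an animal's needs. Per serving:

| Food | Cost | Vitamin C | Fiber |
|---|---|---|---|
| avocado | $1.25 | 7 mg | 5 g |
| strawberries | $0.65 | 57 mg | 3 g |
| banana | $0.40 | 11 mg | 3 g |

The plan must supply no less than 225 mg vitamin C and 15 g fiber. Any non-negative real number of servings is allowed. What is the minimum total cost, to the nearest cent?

$2.92

A basic optimal solution has at most two foods positive. Try each food alone and each pair with both targets met exactly.
avocado only: max(225/7, 15/5) = 32.14 servings → $40.18.
strawberries only: max(225/57, 15/3) = 5 servings → $3.25.
banana only: max(225/11, 15/3) = 20.45 servings → $8.18.
avocado + strawberries with both tight: 0.6818 servings and 3.864 servings → $3.36.
avocado + banana with both targets exact would need a negative amount; discard.
strawberries + banana with both tight: 3.696 servings and 1.304 servings → $2.92.
The minimum over all feasible corners is $2.92.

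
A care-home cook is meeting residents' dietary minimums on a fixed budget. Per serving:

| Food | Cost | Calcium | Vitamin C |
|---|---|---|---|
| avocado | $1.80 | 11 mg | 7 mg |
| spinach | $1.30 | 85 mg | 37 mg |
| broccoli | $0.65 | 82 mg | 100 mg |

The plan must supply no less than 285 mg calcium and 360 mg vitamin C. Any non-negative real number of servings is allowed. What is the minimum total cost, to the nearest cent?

This is a tiny linear program; its minimum lies at a vertex of the feasible set. List the vertices and price them.
avocado only: max(285/11, 360/7) = 51.43 servings → $92.57.
spinach only: max(285/85, 360/37) = 9.73 servings → $12.65.
broccoli only: max(285/82, 360/100) = 3.6 servings → $2.34.
avocado + spinach: intersection lies outside the first quadrant.
avocado + broccoli: intersection lies outside the first quadrant.
spinach + broccoli: the both-tight solution has a negative serving — not a feasible corner.
Cheapest feasible corner: $2.34.

$2.34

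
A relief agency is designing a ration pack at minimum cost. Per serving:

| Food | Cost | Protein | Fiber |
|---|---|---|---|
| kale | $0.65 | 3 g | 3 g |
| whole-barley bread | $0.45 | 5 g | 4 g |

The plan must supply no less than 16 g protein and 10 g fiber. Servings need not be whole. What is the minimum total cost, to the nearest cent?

Compare the cost at each extreme point of the feasible region.
kale only: max(16/3, 10/3) = 5.333 servings → $3.47.
whole-barley bread only: max(16/5, 10/4) = 3.2 servings → $1.44.
kale + whole-barley bread: intersection lies outside the first quadrant.
Cheapest feasible corner: $1.44.

$1.44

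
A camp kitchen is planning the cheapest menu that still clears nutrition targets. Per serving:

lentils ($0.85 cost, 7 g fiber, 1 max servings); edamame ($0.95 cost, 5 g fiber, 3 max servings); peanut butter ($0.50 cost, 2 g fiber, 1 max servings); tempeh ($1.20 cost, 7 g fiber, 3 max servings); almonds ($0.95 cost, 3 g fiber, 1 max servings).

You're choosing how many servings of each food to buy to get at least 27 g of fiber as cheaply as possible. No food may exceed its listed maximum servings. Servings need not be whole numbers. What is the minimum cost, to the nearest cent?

Cost per g of fiber: lentils $0.1214, tempeh $0.1714, edamame $0.1900, peanut butter $0.2500, almonds $0.3167.
Take 1 serving of lentils: +7.0 g fiber for $0.85 (total $0.85, still need 20.0 g).
Take 2.857 servings of tempeh: +20.0 g fiber for $3.43 (total $4.28, still need 0.0 g).
Filling from the cheapest source first is optimal under one linear minimum: $4.28.

$4.28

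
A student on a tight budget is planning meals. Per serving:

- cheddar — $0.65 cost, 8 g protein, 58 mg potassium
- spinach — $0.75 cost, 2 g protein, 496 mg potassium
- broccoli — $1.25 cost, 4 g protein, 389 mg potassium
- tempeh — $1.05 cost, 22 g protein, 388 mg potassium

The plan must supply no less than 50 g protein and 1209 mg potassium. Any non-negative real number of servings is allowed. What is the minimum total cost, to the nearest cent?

A basic optimal solution has at most two foods positive. Try each food alone and each pair with both targets met exactly.
cheddar only: max(50/8, 1209/58) = 20.84 servings → $13.55.
spinach only: max(50/2, 1209/496) = 25 servings → $18.75.
broccoli only: max(50/4, 1209/389) = 12.5 servings → $15.62.
tempeh only: max(50/22, 1209/388) = 3.116 servings → $3.27.
cheddar + spinach with both tight: 5.81 servings and 1.758 servings → $5.10.
cheddar + broccoli with both tight: 5.074 servings and 2.351 servings → $6.24.
cheddar + tempeh: the both-tight solution has a negative serving — not a feasible corner.
spinach + broccoli: the both-tight solution has a negative serving — not a feasible corner.
spinach + tempeh with both tight: 0.7101 servings and 2.208 servings → $2.85.
broccoli + tempeh with both tight: 1.027 servings and 2.086 servings → $3.47.
So the least-cost plan costs $2.85.

$2.85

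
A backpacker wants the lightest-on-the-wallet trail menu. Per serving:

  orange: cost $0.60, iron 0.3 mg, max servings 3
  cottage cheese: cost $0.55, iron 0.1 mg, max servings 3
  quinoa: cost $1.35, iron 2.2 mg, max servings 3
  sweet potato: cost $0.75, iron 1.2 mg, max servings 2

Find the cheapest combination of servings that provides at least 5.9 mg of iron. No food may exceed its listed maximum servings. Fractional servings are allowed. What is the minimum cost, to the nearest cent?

Cost per mg of iron: quinoa $0.6136, sweet potato $0.6250, orange $2.0000, cottage cheese $5.5000.
Take 2.682 servings of quinoa: +5.9 mg iron for $3.62 (total $3.62, still need 0.0 mg).
Greedy by cheapest-per-mg is optimal for a single linear constraint, so the minimum cost is $3.62.

$3.62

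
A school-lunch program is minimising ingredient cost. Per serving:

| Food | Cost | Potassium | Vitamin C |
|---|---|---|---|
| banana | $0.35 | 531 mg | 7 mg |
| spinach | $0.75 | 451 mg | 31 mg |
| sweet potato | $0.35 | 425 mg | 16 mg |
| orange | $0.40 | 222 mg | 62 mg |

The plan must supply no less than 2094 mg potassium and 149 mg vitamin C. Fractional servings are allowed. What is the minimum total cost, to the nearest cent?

$1.90

A basic optimal solution has at most two foods positive. Try each food alone and each pair with both targets met exactly.
banana only: max(2094/531, 149/7) = 21.29 servings → $7.45.
spinach only: max(2094/451, 149/31) = 4.806 servings → $3.60.
sweet potato only: max(2094/425, 149/16) = 9.312 servings → $3.26.
orange only: max(2094/222, 149/62) = 9.432 servings → $3.77.
banana + spinach: intersection lies outside the first quadrant.
banana + sweet potato: the both-tight solution has a negative serving — not a feasible corner.
banana + orange with both tight: 3.084 servings and 2.055 servings → $1.90.
spinach + sweet potato: the both-tight solution has a negative serving — not a feasible corner.
spinach + orange with both tight: 4.59 servings and 0.1084 servings → $3.49.
sweet potato + orange with both tight: 4.244 servings and 1.308 servings → $2.01.
So the least-cost plan costs $1.90.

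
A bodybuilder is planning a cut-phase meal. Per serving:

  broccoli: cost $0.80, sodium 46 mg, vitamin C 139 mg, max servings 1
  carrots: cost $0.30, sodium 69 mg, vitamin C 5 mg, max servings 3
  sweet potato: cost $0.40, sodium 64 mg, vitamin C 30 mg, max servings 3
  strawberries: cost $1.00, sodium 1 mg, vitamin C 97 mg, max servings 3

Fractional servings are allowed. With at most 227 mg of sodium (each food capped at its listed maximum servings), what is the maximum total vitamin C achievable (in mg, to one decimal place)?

513.4 mg

Vitamin C per mg sodium: strawberries 97, broccoli 3.022, sweet potato 0.4688, carrots 0.07246.
Take 3 servings of strawberries: uses 3 mg sodium, +291.0 mg vitamin C (running total 291.0 mg).
Take 1 serving of broccoli: uses 46 mg sodium, +139.0 mg vitamin C (running total 430.0 mg).
Take 2.781 servings of sweet potato: uses 178 mg sodium, +83.4 mg vitamin C (running total 513.4 mg).
Greedy by best ratio exhausts the sodium allowance optimally: 513.4 mg.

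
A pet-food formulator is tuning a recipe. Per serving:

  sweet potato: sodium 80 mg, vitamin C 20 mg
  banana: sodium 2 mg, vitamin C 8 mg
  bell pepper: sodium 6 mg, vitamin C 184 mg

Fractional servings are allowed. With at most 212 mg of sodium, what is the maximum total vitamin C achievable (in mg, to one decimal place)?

Vitamin C per mg sodium: bell pepper 30.67, banana 4, sweet potato 0.25.
With no serving limits, spend the whole sodium allowance on bell pepper: 212 mg / 6 mg × 184 mg = 6501.3 mg.

6501.3 mg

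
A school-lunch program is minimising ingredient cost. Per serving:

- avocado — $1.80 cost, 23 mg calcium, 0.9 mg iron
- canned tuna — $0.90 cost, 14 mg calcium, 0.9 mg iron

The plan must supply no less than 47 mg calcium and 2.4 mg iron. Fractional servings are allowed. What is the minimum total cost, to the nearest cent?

$3.02

Two binding constraints pin down two serving amounts, so the optimal mix uses at most two foods. The candidates are each food alone (scaled to the tighter of calcium/iron) and each pair with both constraints tight.
avocado only: max(47/23, 2.4/0.9) = 2.667 servings → $4.80.
canned tuna only: max(47/14, 2.4/0.9) = 3.357 servings → $3.02.
avocado + canned tuna with both tight: 1.074 servings and 1.593 servings → $3.37.
So the least-cost plan costs $3.02.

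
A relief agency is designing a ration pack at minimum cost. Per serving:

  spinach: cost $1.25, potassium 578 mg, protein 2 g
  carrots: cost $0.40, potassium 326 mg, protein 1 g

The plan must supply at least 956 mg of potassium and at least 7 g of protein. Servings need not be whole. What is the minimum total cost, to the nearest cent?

$2.80

At the optimum either one food covers both requirements or two foods hit both targets exactly; no other combination can be cheaper.
spinach only: max(956/578, 7/2) = 3.5 servings → $4.38.
carrots only: max(956/326, 7/1) = 7 servings → $2.80.
spinach + carrots with both targets exact would need a negative amount; discard.
The minimum over all feasible corners is $2.80.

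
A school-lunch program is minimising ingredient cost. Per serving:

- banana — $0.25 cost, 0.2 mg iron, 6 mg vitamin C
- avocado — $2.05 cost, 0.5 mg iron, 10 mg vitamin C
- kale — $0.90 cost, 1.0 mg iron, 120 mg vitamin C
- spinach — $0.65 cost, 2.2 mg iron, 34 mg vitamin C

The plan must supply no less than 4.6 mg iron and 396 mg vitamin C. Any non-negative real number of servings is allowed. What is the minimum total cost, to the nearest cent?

$3.24

An LP optimum is at a vertex; with two nutrient constraints at most two foods are used. Check each candidate.
banana only: max(4.6/0.2, 396/6) = 66 servings → $16.50.
avocado only: max(4.6/0.5, 396/10) = 39.6 servings → $81.18.
kale only: max(4.6/1.0, 396/120) = 4.6 servings → $4.14.
spinach only: max(4.6/2.2, 396/34) = 11.65 servings → $7.57.
banana + avocado with both targets exact would need a negative amount; discard.
banana + kale with both tight: 8.667 servings and 2.867 servings → $4.75.
banana + spinach with both targets exact would need a negative amount; discard.
avocado + kale with both tight: 3.12 servings and 3.04 servings → $9.13.
avocado + spinach: the both-tight solution has a negative serving — not a feasible corner.
kale + spinach with both tight: 3.108 servings and 0.6783 servings → $3.24.
The minimum over all feasible corners is $3.24.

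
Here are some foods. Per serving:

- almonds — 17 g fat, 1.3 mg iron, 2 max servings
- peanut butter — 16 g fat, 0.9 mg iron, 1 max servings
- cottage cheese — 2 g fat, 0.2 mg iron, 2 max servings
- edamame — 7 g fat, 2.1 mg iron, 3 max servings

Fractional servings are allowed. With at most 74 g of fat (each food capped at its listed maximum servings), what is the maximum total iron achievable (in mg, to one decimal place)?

Iron per g fat: edamame 0.3, cottage cheese 0.1, almonds 0.07647, peanut butter 0.05625.
Take 3 servings of edamame: uses 21 g fat, +6.3 mg iron (running total 6.3 mg).
Take 2 servings of cottage cheese: uses 4 g fat, +0.4 mg iron (running total 6.7 mg).
Take 2 servings of almonds: uses 34 g fat, +2.6 mg iron (running total 9.3 mg).
Take 0.9375 servings of peanut butter: uses 15 g fat, +0.8 mg iron (running total 10.1 mg).
Greedy by best ratio exhausts the fat allowance optimally: 10.1 mg.

10.1 mg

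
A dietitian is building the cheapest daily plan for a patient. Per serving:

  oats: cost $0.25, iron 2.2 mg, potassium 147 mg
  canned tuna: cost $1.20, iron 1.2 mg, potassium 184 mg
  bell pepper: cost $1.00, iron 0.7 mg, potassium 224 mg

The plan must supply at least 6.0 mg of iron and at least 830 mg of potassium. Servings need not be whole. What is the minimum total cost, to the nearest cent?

Check every corner: each single food scaled to meet both minima, and each pair solved so both constraints bind.
oats only: max(6.0/2.2, 830/147) = 5.646 servings → $1.41.
canned tuna only: max(6.0/1.2, 830/184) = 5 servings → $6.00.
bell pepper only: max(6.0/0.7, 830/224) = 8.571 servings → $8.57.
oats + canned tuna with both tight: 0.4729 servings and 4.133 servings → $5.08.
oats + bell pepper with both tight: 1.957 servings and 2.421 servings → $2.91.
canned tuna + bell pepper: the both-tight solution has a negative serving — not a feasible corner.
The minimum over all feasible corners is $1.41.

$1.41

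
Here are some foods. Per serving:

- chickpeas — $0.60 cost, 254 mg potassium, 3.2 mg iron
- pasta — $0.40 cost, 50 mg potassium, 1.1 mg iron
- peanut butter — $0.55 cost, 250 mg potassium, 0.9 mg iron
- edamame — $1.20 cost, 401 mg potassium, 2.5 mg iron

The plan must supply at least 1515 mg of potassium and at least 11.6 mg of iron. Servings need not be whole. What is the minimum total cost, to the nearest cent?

$3.44

With two linear requirements the optimum uses one or two foods; enumerate the corners.
chickpeas only: max(1515/254, 11.6/3.2) = 5.965 servings → $3.58.
pasta only: max(1515/50, 11.6/1.1) = 30.3 servings → $12.12.
peanut butter only: max(1515/250, 11.6/0.9) = 12.89 servings → $7.09.
edamame only: max(1515/401, 11.6/2.5) = 4.64 servings → $5.57.
chickpeas + pasta with both targets exact would need a negative amount; discard.
chickpeas + peanut butter with both tight: 2.689 servings and 3.328 servings → $3.44.
chickpeas + edamame with both tight: 1.333 servings and 2.934 servings → $4.32.
pasta + peanut butter with both tight: 6.68 servings and 4.724 servings → $5.27.
pasta + edamame with both tight: 2.734 servings and 3.437 servings → $5.22.
peanut butter + edamame with both targets exact would need a negative amount; discard.
Cheapest feasible corner: $3.44.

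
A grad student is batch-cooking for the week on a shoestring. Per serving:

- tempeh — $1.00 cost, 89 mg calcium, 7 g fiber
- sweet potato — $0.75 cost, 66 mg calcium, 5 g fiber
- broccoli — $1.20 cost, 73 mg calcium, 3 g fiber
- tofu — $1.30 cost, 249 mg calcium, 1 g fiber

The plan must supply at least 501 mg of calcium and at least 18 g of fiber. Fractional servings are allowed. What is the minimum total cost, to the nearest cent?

$3.90

Compare the cost at each extreme point of the feasible region.
tempeh only: max(501/89, 18/7) = 5.629 servings → $5.63.
sweet potato only: max(501/66, 18/5) = 7.591 servings → $5.69.
broccoli only: max(501/73, 18/3) = 6.863 servings → $8.24.
tofu only: max(501/249, 18/1) = 18 servings → $23.40.
tempeh + sweet potato: the both-tight solution has a negative serving — not a feasible corner.
tempeh + broccoli with both targets exact would need a negative amount; discard.
tempeh + tofu with both tight: 2.407 servings and 1.152 servings → $3.90.
sweet potato + broccoli: intersection lies outside the first quadrant.
sweet potato + tofu with both tight: 3.377 servings and 1.117 servings → $3.98.
broccoli + tofu with both tight: 5.907 servings and 0.2804 servings → $7.45.
The minimum over all feasible corners is $3.90.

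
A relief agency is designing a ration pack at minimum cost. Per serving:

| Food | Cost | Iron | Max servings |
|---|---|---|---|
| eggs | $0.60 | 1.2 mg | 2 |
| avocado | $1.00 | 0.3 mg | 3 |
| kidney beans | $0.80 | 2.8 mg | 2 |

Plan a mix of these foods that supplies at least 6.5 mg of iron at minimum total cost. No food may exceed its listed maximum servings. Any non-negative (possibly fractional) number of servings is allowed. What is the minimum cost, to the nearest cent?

Cost per mg of iron: kidney beans $0.2857, eggs $0.5000, avocado $3.3333.
Take 2 servings of kidney beans: +5.6 mg iron for $1.60 (total $1.60, still need 0.9 mg).
Take 0.75 servings of eggs: +0.9 mg iron for $0.45 (total $2.05, still need 0.0 mg).
Filling from the cheapest source first is optimal under one linear minimum: $2.05.

$2.05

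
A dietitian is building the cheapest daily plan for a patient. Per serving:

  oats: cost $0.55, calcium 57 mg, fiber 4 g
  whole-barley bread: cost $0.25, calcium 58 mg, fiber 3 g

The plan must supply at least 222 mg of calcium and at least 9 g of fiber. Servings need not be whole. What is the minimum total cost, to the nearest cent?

$0.96

Compare the cost at each extreme point of the feasible region.
oats only: max(222/57, 9/4) = 3.895 servings → $2.14.
whole-barley bread only: max(222/58, 9/3) = 3.828 servings → $0.96.
oats + whole-barley bread: intersection lies outside the first quadrant.
Cheapest feasible corner: $0.96.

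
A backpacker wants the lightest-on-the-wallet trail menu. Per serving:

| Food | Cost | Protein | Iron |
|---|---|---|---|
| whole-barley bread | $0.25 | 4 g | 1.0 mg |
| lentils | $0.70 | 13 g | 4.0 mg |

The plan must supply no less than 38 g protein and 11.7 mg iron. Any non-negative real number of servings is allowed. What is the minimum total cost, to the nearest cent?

The cheapest plan sits at a corner of the feasible region — with two constraints it uses at most two foods.
whole-barley bread only: max(38/4, 11.7/1.0) = 11.7 servings → $2.92.
lentils only: max(38/13, 11.7/4.0) = 2.925 servings → $2.05.
whole-barley bread + lentils: the both-tight solution has a negative serving — not a feasible corner.
So the least-cost plan costs $2.05.

$2.05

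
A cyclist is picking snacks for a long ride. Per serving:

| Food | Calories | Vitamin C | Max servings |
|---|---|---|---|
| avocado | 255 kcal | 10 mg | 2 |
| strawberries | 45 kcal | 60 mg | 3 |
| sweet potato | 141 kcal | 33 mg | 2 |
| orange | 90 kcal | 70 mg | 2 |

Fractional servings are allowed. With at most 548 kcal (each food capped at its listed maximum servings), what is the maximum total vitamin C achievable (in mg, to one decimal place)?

Vitamin C per kcal: strawberries 1.333, orange 0.7778, sweet potato 0.234, avocado 0.03922.
Take 3 servings of strawberries: uses 135 kcal, +180.0 mg vitamin C (running total 180.0 mg).
Take 2 servings of orange: uses 180 kcal, +140.0 mg vitamin C (running total 320.0 mg).
Take 1.652 servings of sweet potato: uses 233 kcal, +54.5 mg vitamin C (running total 374.5 mg).
Greedy by best ratio exhausts the calories allowance optimally: 374.5 mg.

374.5 mg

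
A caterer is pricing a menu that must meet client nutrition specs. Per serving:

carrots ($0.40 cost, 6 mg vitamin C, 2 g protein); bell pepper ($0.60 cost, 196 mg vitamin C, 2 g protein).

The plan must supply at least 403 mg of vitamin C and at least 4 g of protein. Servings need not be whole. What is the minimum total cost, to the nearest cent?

This is a tiny linear program; its minimum lies at a vertex of the feasible set. List the vertices and price them.
carrots only: max(403/6, 4/2) = 67.17 servings → $26.87.
bell pepper only: max(403/196, 4/2) = 2.056 servings → $1.23.
carrots + bell pepper with both targets exact would need a negative amount; discard.
So the least-cost plan costs $1.23.

$1.23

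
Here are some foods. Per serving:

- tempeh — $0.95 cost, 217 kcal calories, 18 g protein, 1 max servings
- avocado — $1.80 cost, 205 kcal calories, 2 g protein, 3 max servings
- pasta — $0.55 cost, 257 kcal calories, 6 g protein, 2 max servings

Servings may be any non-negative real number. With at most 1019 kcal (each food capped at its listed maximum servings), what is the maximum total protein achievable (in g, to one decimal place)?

32.8 g

Protein per kcal: tempeh 0.08295, pasta 0.02335, avocado 0.009756.
Take 1 serving of tempeh: uses 217 kcal, +18.0 g protein (running total 18.0 g).
Take 2 servings of pasta: uses 514 kcal, +12.0 g protein (running total 30.0 g).
Take 1.405 servings of avocado: uses 288 kcal, +2.8 g protein (running total 32.8 g).
Filling greedily by protein-per-kcal is optimal for one linear limit, giving 32.8 g.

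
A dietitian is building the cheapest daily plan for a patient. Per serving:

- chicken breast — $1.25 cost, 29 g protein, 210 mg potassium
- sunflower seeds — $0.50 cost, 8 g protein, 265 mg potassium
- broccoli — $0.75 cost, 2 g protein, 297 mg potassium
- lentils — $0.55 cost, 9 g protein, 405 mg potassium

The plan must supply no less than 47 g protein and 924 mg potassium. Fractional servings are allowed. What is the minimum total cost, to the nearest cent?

$2.30

Compare the cost at each extreme point of the feasible region.
chicken breast only: max(47/29, 924/210) = 4.4 servings → $5.50.
sunflower seeds only: max(47/8, 924/265) = 5.875 servings → $2.94.
broccoli only: max(47/2, 924/297) = 23.5 servings → $17.62.
lentils only: max(47/9, 924/405) = 5.222 servings → $2.87.
chicken breast + sunflower seeds with both tight: 0.8431 servings and 2.819 servings → $2.46.
chicken breast + broccoli with both tight: 1.478 servings and 2.066 servings → $3.40.
chicken breast + lentils with both tight: 1.088 servings and 1.718 servings → $2.30.
sunflower seeds + broccoli with both targets exact would need a negative amount; discard.
sunflower seeds + lentils with both targets exact would need a negative amount; discard.
broccoli + lentils with both targets exact would need a negative amount; discard.
The minimum over all feasible corners is $2.30.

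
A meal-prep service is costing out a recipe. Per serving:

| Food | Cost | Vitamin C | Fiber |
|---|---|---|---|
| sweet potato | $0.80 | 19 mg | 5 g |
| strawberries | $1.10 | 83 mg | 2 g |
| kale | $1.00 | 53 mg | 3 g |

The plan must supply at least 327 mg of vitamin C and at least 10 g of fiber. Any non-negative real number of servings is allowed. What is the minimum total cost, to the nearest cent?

$4.59

sweet potato only: max(327/19, 10/5) = 17.21 servings → $13.77.
strawberries only: max(327/83, 10/2) = 5 servings → $5.50.
kale only: max(327/53, 10/3) = 6.17 servings → $6.17.
sweet potato + strawberries with both tight: 0.4668 servings and 3.833 servings → $4.59.
sweet potato + kale: intersection lies outside the first quadrant.
strawberries + kale with both tight: 3.154 servings and 1.231 servings → $4.70.
The minimum over all feasible corners is $4.59.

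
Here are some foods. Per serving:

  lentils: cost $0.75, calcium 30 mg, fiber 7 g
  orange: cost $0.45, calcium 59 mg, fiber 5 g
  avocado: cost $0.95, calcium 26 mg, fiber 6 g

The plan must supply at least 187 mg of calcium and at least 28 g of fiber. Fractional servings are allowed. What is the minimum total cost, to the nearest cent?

For a min-cost LP with two ≥-constraints, a basic feasible solution has at most two positive variables.
lentils only: max(187/30, 28/7) = 6.233 servings → $4.67.
orange only: max(187/59, 28/5) = 5.6 servings → $2.52.
avocado only: max(187/26, 28/6) = 7.192 servings → $6.83.
lentils + orange with both tight: 2.726 servings and 1.783 servings → $2.85.
lentils + avocado: the both-tight solution has a negative serving — not a feasible corner.
orange + avocado with both tight: 1.759 servings and 3.201 servings → $3.83.
The minimum over all feasible corners is $2.52.

$2.52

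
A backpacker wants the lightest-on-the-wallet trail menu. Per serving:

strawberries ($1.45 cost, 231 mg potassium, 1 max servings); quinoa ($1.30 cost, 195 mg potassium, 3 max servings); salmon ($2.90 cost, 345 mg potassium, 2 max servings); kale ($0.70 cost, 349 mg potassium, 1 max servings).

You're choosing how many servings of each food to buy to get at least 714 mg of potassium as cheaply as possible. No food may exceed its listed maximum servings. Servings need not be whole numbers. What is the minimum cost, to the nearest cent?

$3.04

Cost per mg of potassium: kale $0.0020, strawberries $0.0063, quinoa $0.0067, salmon $0.0084.
Take 1 serving of kale: +349.0 mg potassium for $0.70 (total $0.70, still need 365.0 mg).
Take 1 serving of strawberries: +231.0 mg potassium for $1.45 (total $2.15, still need 134.0 mg).
Take 0.6872 servings of quinoa: +134.0 mg potassium for $0.89 (total $3.04, still need 0.0 mg).
Greedy by cheapest-per-mg is optimal for a single linear constraint, so the minimum cost is $3.04.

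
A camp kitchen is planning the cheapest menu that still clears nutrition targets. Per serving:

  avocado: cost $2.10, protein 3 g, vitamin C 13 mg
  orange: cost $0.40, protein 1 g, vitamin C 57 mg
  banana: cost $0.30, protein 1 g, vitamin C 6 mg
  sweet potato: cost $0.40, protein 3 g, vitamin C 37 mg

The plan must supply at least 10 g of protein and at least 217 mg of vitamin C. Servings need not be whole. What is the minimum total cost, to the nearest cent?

This is a tiny linear program; its minimum lies at a vertex of the feasible set. List the vertices and price them.
avocado only: max(10/3, 217/13) = 16.69 servings → $35.05.
orange only: max(10/1, 217/57) = 10 servings → $4.00.
banana only: max(10/1, 217/6) = 36.17 servings → $10.85.
sweet potato only: max(10/3, 217/37) = 5.865 servings → $2.35.
avocado + orange with both tight: 2.234 servings and 3.297 servings → $6.01.
avocado + banana: intersection lies outside the first quadrant.
avocado + sweet potato: the both-tight solution has a negative serving — not a feasible corner.
orange + banana with both tight: 3.078 servings and 6.922 servings → $3.31.
orange + sweet potato with both tight: 2.097 servings and 2.634 servings → $1.89.
banana + sweet potato with both targets exact would need a negative amount; discard.
Cheapest feasible corner: $1.89.

$1.89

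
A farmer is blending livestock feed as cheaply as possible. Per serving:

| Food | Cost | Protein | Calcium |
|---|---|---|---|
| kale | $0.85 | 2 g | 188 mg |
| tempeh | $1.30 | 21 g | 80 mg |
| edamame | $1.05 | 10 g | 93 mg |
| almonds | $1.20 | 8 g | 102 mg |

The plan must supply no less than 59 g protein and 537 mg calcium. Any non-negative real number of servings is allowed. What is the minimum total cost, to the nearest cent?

$4.91

Check every corner: each single food scaled to meet both minima, and each pair solved so both constraints bind.
kale only: max(59/2, 537/188) = 29.5 servings → $25.07.
tempeh only: max(59/21, 537/80) = 6.713 servings → $8.73.
edamame only: max(59/10, 537/93) = 5.9 servings → $6.20.
almonds only: max(59/8, 537/102) = 7.375 servings → $8.85.
kale + tempeh with both tight: 1.731 servings and 2.645 servings → $4.91.
kale + edamame: intersection lies outside the first quadrant.
kale + almonds with both targets exact would need a negative amount; discard.
tempeh + edamame with both tight: 0.1015 servings and 5.687 servings → $6.10.
tempeh + almonds with both tight: 1.146 servings and 4.366 servings → $6.73.
edamame + almonds: intersection lies outside the first quadrant.
Cheapest feasible corner: $4.91.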